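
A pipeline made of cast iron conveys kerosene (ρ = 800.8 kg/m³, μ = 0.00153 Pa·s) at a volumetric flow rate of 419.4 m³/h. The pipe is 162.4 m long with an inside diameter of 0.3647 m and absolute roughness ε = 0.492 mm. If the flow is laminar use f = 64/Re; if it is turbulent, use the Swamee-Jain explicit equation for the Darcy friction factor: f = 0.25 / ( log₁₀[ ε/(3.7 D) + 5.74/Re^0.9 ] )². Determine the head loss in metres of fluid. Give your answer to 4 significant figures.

h_f ≈ 0.6324 m

Q = 419.4 m³/h = 419.4/3600 = 0.1165 m³/s.
Cross-sectional area A = πD²/4 = π(0.3647)²/4 = 0.1045 m²; mean velocity V = Q/A = 0.1165/0.1045 = 1.115 m/s.
Reynolds number Re = ρVD/μ = 800.8 · 1.115 · 0.3647 / 0.00153 = 2.129e+05.
Re > 4000 → turbulent. Relative roughness ε/D = 0.000492/0.3647 = 0.00135. Swamee-Jain: f = 0.25/(log₁₀[0.00135/3.7 + 5.74/2.129e+05^0.9])² = 0.25/(log₁₀[0.000365 + 9.2e-05])² = 0.25/(-3.34)² = 0.0224.
Darcy-Weisbach: ΔP = f(L/D)(ρV²/2) = 0.0224·(162.4/0.3647)·(800.8·1.115²/2) = 0.0224·445.3·498 = 4968 Pa.
Head loss h_f = ΔP/(ρg) = 4968/(800.8·9.81) = 0.6324 m.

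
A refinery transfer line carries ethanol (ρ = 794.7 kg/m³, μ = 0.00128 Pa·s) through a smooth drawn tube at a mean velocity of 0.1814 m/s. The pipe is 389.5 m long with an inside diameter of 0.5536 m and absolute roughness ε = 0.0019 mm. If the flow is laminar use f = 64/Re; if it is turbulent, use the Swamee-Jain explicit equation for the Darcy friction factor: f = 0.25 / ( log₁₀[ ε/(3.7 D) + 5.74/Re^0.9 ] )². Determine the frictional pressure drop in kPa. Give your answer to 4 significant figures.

ΔP ≈ 0.1820 kPa

Reynolds number Re = ρVD/μ = 794.7 · 0.1814 · 0.5536 / 0.00128 = 6.235e+04.
Re > 4000 → turbulent. Relative roughness ε/D = 1.9e-06/0.5536 = 3.43e-06. Swamee-Jain: f = 0.25/(log₁₀[3.43e-06/3.7 + 5.74/6.235e+04^0.9])² = 0.25/(log₁₀[9.28e-07 + 0.000278])² = 0.25/(-3.555)² = 0.01978.
Darcy-Weisbach: ΔP = f(L/D)(ρV²/2) = 0.01978·(389.5/0.5536)·(794.7·0.1814²/2) = 0.01978·703.6·13.08 = 182 Pa.
ΔP = 182 Pa = 0.1820 kPa.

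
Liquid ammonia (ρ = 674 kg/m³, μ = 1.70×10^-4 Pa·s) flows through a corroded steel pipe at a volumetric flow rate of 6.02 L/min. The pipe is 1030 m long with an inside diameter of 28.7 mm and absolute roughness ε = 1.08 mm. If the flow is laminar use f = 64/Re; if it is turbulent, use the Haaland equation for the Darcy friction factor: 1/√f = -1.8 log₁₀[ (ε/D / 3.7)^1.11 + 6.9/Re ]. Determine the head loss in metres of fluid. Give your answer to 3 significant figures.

Q = 6.02 L/min = 6.02/60000 = 0.0001003 m³/s.
Cross-sectional area A = πD²/4 = π(0.0287)²/4 = 0.0006469 m²; mean velocity V = Q/A = 0.0001003/0.0006469 = 0.1551 m/s.
Reynolds number Re = ρVD/μ = 674 · 0.1551 · 0.0287 / 0.00017 = 1.765e+04.
Re > 4000 → turbulent. Relative roughness ε/D = 0.00108/0.0287 = 0.0376. Haaland: 1/√f = -1.8 log₁₀[(0.0376/3.7)^1.11 + 6.9/1.765e+04] = -1.8 log₁₀[0.00614 + 0.000391] = 3.933, so f = 0.06465.
Darcy-Weisbach: ΔP = f(L/D)(ρV²/2) = 0.06465·(1030/0.0287)·(674·0.1551²/2) = 0.06465·3.589e+04·8.106 = 1.881e+04 Pa.
Head loss h_f = ΔP/(ρg) = 1.881e+04/(674·9.81) = 2.84 m.

h_f ≈ 2.84 m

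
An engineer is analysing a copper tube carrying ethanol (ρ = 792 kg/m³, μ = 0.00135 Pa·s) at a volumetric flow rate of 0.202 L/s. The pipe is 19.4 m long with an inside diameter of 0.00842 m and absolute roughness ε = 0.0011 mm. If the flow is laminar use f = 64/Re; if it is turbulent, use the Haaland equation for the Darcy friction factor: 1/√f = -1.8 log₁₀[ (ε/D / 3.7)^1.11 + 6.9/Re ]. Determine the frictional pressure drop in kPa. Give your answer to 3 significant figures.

Q = 0.202 L/s = 0.202/1000 = 0.000202 m³/s.
Cross-sectional area A = πD²/4 = π(0.00842)²/4 = 5.568e-05 m²; mean velocity V = Q/A = 0.000202/5.568e-05 = 3.628 m/s.
Reynolds number Re = ρVD/μ = 792 · 3.628 · 0.00842 / 0.00135 = 1.792e+04.
Re > 4000 → turbulent. Relative roughness ε/D = 1.1e-06/0.00842 = 0.000131. Haaland: 1/√f = -1.8 log₁₀[(0.000131/3.7)^1.11 + 6.9/1.792e+04] = -1.8 log₁₀[1.14e-05 + 0.000385] = 6.123, so f = 0.02667.
Darcy-Weisbach: ΔP = f(L/D)(ρV²/2) = 0.02667·(19.4/0.00842)·(792·3.628²/2) = 0.02667·2304·5212 = 3.203e+05 Pa.
ΔP = 3.203e+05 Pa = 320 kPa.

ΔP ≈ 320 kPa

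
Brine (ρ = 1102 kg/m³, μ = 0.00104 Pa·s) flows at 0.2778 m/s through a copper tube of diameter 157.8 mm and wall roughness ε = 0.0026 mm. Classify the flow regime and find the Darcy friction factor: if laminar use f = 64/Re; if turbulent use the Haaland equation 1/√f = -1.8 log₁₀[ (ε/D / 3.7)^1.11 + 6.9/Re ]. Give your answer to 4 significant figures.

f ≈ 0.02110

Re = ρVD/μ = 1102·0.2778·0.1578/0.00104 = 4.645e+04.
Re > 4000 → turbulent. ε/D = 2.6e-06/0.1578 = 1.65e-05; Haaland: 1/√f = -1.8 log₁₀[1.15e-06 + 0.000149] = 6.885, so f = 0.0211.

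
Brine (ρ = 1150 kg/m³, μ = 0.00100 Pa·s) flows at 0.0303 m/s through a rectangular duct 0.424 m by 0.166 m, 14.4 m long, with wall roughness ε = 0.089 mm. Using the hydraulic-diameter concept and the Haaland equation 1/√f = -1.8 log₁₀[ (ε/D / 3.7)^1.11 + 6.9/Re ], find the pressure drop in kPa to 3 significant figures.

ΔP ≈ 0.00105 kPa

Hydraulic diameter D_h = 4A/P = 4·(0.424·0.166)/(2·(0.424+0.166)) = 0.2815/1.18 = 0.2386 m.
Re = ρVD_h/μ = 1150·0.0303·0.2386/0.001 = 8314.
ε/D_h = 8.9e-05/0.2386 = 0.000373; Haaland gives 1/√f = -1.8 log₁₀[3.66e-05+0.00083] = 5.512, so f = 0.03291.
ΔP = f(L/D_h)(ρV²/2) = 0.03291·14.4/0.2386·0.5279 = 1.049 Pa.
ΔP = 0.00105 kPa.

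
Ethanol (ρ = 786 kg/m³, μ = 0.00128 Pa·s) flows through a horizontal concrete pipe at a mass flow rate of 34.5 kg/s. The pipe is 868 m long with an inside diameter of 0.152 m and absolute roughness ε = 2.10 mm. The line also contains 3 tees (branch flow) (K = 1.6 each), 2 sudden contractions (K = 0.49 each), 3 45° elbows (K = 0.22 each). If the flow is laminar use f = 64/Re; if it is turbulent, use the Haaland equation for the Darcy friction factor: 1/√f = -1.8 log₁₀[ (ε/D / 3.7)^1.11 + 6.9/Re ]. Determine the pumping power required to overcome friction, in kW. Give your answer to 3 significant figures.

A = πD²/4 = π(0.152)²/4 = 0.01815 m²; mean velocity V = ṁ/(ρA) = 34.5/(786 · 0.01815) = 2.419 m/s.
Reynolds number Re = ρVD/μ = 786 · 2.419 · 0.152 / 0.00128 = 2.258e+05.
Re > 4000 → turbulent. Relative roughness ε/D = 0.0021/0.152 = 0.0138. Haaland: 1/√f = -1.8 log₁₀[(0.0138/3.7)^1.11 + 6.9/2.258e+05] = -1.8 log₁₀[0.00202 + 3.06e-05] = 4.839, so f = 0.04271.
Total minor-loss coefficient ΣK = 3·1.6 + 2·0.49 + 3·0.22 = 6.44.
ΔP = [f·L/D + ΣK]·(ρV²/2) = [0.04271·868/0.152 + 6.44]·(786·2.419²/2) = [243.9 + 6.44]·2299 = 5.756e+05 Pa.
Q = ṁ/ρ = 34.5/786 = 0.04389 m³/s.
Pumping power P = QΔP = 0.04389·5.756e+05 = 25260 W = 25.3 kW.

P ≈ 25.3 kW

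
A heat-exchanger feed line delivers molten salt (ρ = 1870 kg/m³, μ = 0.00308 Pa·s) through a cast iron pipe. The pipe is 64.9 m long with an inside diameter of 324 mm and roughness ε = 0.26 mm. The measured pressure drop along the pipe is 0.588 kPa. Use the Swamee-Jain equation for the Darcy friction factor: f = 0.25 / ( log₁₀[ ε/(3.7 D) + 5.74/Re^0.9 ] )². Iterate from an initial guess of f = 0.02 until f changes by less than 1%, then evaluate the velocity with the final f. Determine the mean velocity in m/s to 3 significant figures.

Rearranging Darcy-Weisbach: V = √(2·ΔP·D/(f·L·ρ)). With ε/D = 0.00026/0.324 = 0.000802, iterate starting from f = 0.02:
  f = 0.02 → V = √(2·588·0.324/(0.02·64.9·1870)) = 0.3962 m/s; Re = ρVD/μ = 7.794e+04; f → 0.02224
  f = 0.02224 → V = 0.3757 m/s; Re = 7.391e+04; f → 0.02239
Converged (Δf/f < 1%). With the final f = 0.02239: V = √(2·588·0.324/(0.02239·64.9·1870)) = 0.3745 m/s.

V ≈ 0.374 m/s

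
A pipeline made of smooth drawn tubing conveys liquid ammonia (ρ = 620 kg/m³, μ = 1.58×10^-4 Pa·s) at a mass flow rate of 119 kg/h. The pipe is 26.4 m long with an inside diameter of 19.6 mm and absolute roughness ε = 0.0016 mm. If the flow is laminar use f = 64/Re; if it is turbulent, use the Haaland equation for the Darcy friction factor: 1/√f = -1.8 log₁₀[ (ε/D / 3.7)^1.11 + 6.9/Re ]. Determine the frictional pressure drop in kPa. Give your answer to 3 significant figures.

ṁ = 119 kg/h = 119/3600 = 0.03306 kg/s.
A = πD²/4 = π(0.0196)²/4 = 0.0003017 m²; mean velocity V = ṁ/(ρA) = 0.03306/(620 · 0.0003017) = 0.1767 m/s.
Reynolds number Re = ρVD/μ = 620 · 0.1767 · 0.0196 / 0.000158 = 1.359e+04.
Re > 4000 → turbulent. Relative roughness ε/D = 1.6e-06/0.0196 = 8.16e-05. Haaland: 1/√f = -1.8 log₁₀[(8.16e-05/3.7)^1.11 + 6.9/1.359e+04] = -1.8 log₁₀[6.78e-06 + 0.000508] = 5.92, so f = 0.02854.
Darcy-Weisbach: ΔP = f(L/D)(ρV²/2) = 0.02854·(26.4/0.0196)·(620·0.1767²/2) = 0.02854·1347·9.68 = 372.1 Pa.
ΔP = 372.1 Pa = 0.372 kPa.

ΔP ≈ 0.372 kPa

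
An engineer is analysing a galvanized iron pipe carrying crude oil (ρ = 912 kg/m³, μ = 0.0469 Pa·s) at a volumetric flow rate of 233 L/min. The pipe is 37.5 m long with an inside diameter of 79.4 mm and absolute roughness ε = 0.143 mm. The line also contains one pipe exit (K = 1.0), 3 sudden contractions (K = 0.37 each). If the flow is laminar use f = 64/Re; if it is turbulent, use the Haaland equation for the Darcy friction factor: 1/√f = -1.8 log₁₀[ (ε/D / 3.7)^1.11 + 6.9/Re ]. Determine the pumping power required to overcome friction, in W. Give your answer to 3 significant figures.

Q = 233 L/min = 233/60000 = 0.003883 m³/s.
Cross-sectional area A = πD²/4 = π(0.0794)²/4 = 0.004951 m²; mean velocity V = Q/A = 0.003883/0.004951 = 0.7843 m/s.
Reynolds number Re = ρVD/μ = 912 · 0.7843 · 0.0794 / 0.0469 = 1211.
Re < 2300 → laminar flow, so f = 64/Re = 64/1211 = 0.05285 (the turbulent correlation is not needed).
Total minor-loss coefficient ΣK = 1·1 + 3·0.37 = 2.11.
ΔP = [f·L/D + ΣK]·(ρV²/2) = [0.05285·37.5/0.0794 + 2.11]·(912·0.7843²/2) = [24.96 + 2.11]·280.5 = 7593 Pa.
Pumping power P = QΔP = 0.003883·7593 = 29.49 W = 29.5 W.

P ≈ 29.5 W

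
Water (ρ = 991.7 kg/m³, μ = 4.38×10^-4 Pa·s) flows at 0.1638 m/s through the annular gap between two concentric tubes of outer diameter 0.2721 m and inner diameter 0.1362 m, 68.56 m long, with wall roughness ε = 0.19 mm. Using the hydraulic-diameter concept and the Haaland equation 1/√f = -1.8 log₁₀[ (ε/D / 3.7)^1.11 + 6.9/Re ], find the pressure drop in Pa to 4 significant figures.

ΔP ≈ 166.3 Pa

Hydraulic diameter D_h = 4A/P = D_o - D_i = 0.2721 - 0.1362 = 0.1359 m.
Re = ρVD_h/μ = 991.7·0.1638·0.1359/0.000438 = 5.04e+04.
ε/D_h = 0.00019/0.1359 = 0.0014; Haaland gives 1/√f = -1.8 log₁₀[0.000159+0.000137] = 6.352, so f = 0.02478.
ΔP = f(L/D_h)(ρV²/2) = 0.02478·68.56/0.1359·13.3 = 166.3 Pa.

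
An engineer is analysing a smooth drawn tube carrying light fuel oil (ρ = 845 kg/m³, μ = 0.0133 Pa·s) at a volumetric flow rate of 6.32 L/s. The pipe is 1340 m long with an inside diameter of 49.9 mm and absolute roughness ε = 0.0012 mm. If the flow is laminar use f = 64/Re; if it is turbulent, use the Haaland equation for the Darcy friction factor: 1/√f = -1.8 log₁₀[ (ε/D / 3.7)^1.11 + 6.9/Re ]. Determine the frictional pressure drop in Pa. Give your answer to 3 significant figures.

Q = 6.32 L/s = 6.32/1000 = 0.00632 m³/s.
Cross-sectional area A = πD²/4 = π(0.0499)²/4 = 0.001956 m²; mean velocity V = Q/A = 0.00632/0.001956 = 3.232 m/s.
Reynolds number Re = ρVD/μ = 845 · 3.232 · 0.0499 / 0.0133 = 1.025e+04.
Re > 4000 → turbulent. Relative roughness ε/D = 1.2e-06/0.0499 = 2.4e-05. Haaland: 1/√f = -1.8 log₁₀[(2.4e-05/3.7)^1.11 + 6.9/1.025e+04] = -1.8 log₁₀[1.75e-06 + 0.000673] = 5.707, so f = 0.0307.
Darcy-Weisbach: ΔP = f(L/D)(ρV²/2) = 0.0307·(1340/0.0499)·(845·3.232²/2) = 0.0307·2.685e+04·4412 = 3.638e+06 Pa.

ΔP ≈ 3.64×10^6 Pa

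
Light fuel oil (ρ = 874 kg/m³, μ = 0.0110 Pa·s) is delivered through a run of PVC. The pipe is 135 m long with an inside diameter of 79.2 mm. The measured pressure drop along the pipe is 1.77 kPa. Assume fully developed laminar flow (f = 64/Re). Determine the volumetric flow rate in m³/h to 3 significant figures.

Q ≈ 4.14 m³/h

For laminar flow, f = 64/Re with Re = ρVD/μ, so Darcy-Weisbach reduces to ΔP = 32μLV/D². Solving for V: V = ΔP·D²/(32μL) = 1770·(0.0792)²/(32·0.011·135) = 0.2336 m/s.
Check: Re = ρVD/μ = 874·0.2336·0.0792/0.011 = 1470 < 2300, so the laminar assumption holds.
Q = V·A = 0.2336·(π/4·0.0792²) = 0.001151 m³/s = 4.14 m³/h.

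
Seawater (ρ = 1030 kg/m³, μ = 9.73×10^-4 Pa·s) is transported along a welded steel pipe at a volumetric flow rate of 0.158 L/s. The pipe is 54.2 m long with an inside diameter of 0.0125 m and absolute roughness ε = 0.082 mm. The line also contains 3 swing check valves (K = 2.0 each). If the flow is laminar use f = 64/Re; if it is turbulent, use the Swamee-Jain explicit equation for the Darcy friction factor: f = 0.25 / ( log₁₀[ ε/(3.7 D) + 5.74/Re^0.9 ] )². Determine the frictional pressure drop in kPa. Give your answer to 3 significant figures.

Q = 0.158 L/s = 0.158/1000 = 0.000158 m³/s.
Cross-sectional area A = πD²/4 = π(0.0125)²/4 = 0.0001227 m²; mean velocity V = Q/A = 0.000158/0.0001227 = 1.287 m/s.
Reynolds number Re = ρVD/μ = 1030 · 1.287 · 0.0125 / 0.000973 = 1.704e+04.
Re > 4000 → turbulent. Relative roughness ε/D = 8.2e-05/0.0125 = 0.00656. Swamee-Jain: f = 0.25/(log₁₀[0.00656/3.7 + 5.74/1.704e+04^0.9])² = 0.25/(log₁₀[0.00177 + 0.000893])² = 0.25/(-2.574)² = 0.03773.
Total minor-loss coefficient ΣK = 3·2 = 6.
ΔP = [f·L/D + ΣK]·(ρV²/2) = [0.03773·54.2/0.0125 + 6]·(1030·1.287²/2) = [163.6 + 6]·853.7 = 1.448e+05 Pa.
ΔP = 1.448e+05 Pa = 145 kPa.

ΔP ≈ 145 kPa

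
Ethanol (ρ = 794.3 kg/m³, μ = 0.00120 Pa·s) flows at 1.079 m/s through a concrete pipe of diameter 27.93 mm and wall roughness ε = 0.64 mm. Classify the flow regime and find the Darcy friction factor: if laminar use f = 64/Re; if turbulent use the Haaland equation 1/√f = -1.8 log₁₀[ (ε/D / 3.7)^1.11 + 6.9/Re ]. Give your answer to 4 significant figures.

f ≈ 0.05312

Re = ρVD/μ = 794.3·1.079·0.02793/0.0012 = 1.995e+04.
Re > 4000 → turbulent. ε/D = 0.00064/0.02793 = 0.0229; Haaland: 1/√f = -1.8 log₁₀[0.00354 + 0.000346] = 4.339, so f = 0.05312.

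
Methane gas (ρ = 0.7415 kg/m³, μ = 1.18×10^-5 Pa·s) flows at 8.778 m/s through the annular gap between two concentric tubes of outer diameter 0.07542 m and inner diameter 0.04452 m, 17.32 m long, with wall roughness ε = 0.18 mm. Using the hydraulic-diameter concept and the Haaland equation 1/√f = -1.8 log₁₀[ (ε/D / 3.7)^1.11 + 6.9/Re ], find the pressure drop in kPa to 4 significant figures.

Hydraulic diameter D_h = 4A/P = D_o - D_i = 0.07542 - 0.04452 = 0.0309 m.
Re = ρVD_h/μ = 0.7415·8.778·0.0309/1.18e-05 = 1.704e+04.
ε/D_h = 0.00018/0.0309 = 0.00583; Haaland gives 1/√f = -1.8 log₁₀[0.000774+0.000405] = 5.271, so f = 0.03599.
ΔP = f(L/D_h)(ρV²/2) = 0.03599·17.32/0.0309·28.57 = 576.3 Pa.
ΔP = 0.5763 kPa.

ΔP ≈ 0.5763 kPa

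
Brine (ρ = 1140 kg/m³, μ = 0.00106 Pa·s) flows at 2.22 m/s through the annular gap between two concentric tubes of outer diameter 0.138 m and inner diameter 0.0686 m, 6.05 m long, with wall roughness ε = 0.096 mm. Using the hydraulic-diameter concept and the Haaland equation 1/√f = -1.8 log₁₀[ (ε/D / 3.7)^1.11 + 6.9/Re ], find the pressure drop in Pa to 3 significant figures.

Hydraulic diameter D_h = 4A/P = D_o - D_i = 0.138 - 0.0686 = 0.0694 m.
Re = ρVD_h/μ = 1140·2.22·0.0694/0.00106 = 1.657e+05.
ε/D_h = 9.6e-05/0.0694 = 0.00138; Haaland gives 1/√f = -1.8 log₁₀[0.000157+4.16e-05] = 6.664, so f = 0.02252.
ΔP = f(L/D_h)(ρV²/2) = 0.02252·6.05/0.0694·2809 = 5515 Pa.

ΔP ≈ 5510 Pa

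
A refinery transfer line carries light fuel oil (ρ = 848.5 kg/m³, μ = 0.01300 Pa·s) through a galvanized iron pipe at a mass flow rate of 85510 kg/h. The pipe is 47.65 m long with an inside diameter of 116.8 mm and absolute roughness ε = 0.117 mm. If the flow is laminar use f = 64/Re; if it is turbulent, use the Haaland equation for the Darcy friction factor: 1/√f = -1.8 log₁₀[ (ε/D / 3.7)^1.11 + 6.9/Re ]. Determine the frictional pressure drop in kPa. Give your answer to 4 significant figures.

ṁ = 85510 kg/h = 85510/3600 = 23.75 kg/s.
A = πD²/4 = π(0.1168)²/4 = 0.01071 m²; mean velocity V = ṁ/(ρA) = 23.75/(848.5 · 0.01071) = 2.613 m/s.
Reynolds number Re = ρVD/μ = 848.5 · 2.613 · 0.1168 / 0.013 = 1.992e+04.
Re > 4000 → turbulent. Relative roughness ε/D = 0.000117/0.1168 = 0.001. Haaland: 1/√f = -1.8 log₁₀[(0.001/3.7)^1.11 + 6.9/1.992e+04] = -1.8 log₁₀[0.00011 + 0.000346] = 6.014, so f = 0.02765.
Darcy-Weisbach: ΔP = f(L/D)(ρV²/2) = 0.02765·(47.65/0.1168)·(848.5·2.613²/2) = 0.02765·408·2896 = 3.267e+04 Pa.
ΔP = 3.267e+04 Pa = 32.67 kPa.

ΔP ≈ 32.67 kPa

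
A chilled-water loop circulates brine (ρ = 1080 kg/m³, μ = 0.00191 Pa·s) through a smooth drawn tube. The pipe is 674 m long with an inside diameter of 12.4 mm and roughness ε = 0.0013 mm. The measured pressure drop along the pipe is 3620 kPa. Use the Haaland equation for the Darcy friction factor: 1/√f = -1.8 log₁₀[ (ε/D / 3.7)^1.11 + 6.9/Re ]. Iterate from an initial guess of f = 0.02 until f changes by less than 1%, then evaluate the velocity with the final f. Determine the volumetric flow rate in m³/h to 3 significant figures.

Q ≈ 0.913 m³/h

Rearranging Darcy-Weisbach: V = √(2·ΔP·D/(f·L·ρ)). With ε/D = 1.3e-06/0.0124 = 0.000105, iterate starting from f = 0.02:
  f = 0.02 → V = √(2·3.62e+06·0.0124/(0.02·674·1080)) = 2.483 m/s; Re = ρVD/μ = 1.741e+04; f → 0.02682
  f = 0.02682 → V = 2.144 m/s; Re = 1.504e+04; f → 0.02784
  f = 0.02784 → V = 2.105 m/s; Re = 1.476e+04; f → 0.02797
Converged (Δf/f < 1%). With the final f = 0.02797: V = √(2·3.62e+06·0.0124/(0.02797·674·1080)) = 2.1 m/s.
Q = V·A = 2.1·(π/4·0.0124²) = 0.0002536 m³/s = 0.913 m³/h.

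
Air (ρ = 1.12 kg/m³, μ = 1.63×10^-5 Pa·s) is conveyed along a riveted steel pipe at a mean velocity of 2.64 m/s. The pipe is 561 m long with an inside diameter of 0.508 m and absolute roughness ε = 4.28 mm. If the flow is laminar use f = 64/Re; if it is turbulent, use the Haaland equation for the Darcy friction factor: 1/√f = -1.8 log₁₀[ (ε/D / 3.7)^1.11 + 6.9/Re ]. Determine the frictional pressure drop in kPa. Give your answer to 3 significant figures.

ΔP ≈ 0.157 kPa

Reynolds number Re = ρVD/μ = 1.12 · 2.64 · 0.508 / 1.63e-05 = 9.215e+04.
Re > 4000 → turbulent. Relative roughness ε/D = 0.00428/0.508 = 0.00843. Haaland: 1/√f = -1.8 log₁₀[(0.00843/3.7)^1.11 + 6.9/9.215e+04] = -1.8 log₁₀[0.00117 + 7.49e-05] = 5.231, so f = 0.03654.
Darcy-Weisbach: ΔP = f(L/D)(ρV²/2) = 0.03654·(561/0.508)·(1.12·2.64²/2) = 0.03654·1104·3.903 = 157.5 Pa.
ΔP = 157.5 Pa = 0.157 kPa.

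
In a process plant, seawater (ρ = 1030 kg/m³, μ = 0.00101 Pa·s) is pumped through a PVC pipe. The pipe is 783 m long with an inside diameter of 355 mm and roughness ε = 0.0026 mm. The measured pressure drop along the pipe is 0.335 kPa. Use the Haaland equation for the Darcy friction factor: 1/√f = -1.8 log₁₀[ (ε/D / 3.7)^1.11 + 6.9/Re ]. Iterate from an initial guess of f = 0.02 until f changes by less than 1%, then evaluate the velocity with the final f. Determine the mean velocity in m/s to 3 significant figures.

V ≈ 0.117 m/s

Rearranging Darcy-Weisbach: V = √(2·ΔP·D/(f·L·ρ)). With ε/D = 2.6e-06/0.355 = 7.32e-06, iterate starting from f = 0.02:
  f = 0.02 → V = √(2·335·0.355/(0.02·783·1030)) = 0.1214 m/s; Re = ρVD/μ = 4.396e+04; f → 0.02134
  f = 0.02134 → V = 0.1176 m/s; Re = 4.256e+04; f → 0.0215
Converged (Δf/f < 1%). With the final f = 0.0215: V = √(2·335·0.355/(0.0215·783·1030)) = 0.1171 m/s.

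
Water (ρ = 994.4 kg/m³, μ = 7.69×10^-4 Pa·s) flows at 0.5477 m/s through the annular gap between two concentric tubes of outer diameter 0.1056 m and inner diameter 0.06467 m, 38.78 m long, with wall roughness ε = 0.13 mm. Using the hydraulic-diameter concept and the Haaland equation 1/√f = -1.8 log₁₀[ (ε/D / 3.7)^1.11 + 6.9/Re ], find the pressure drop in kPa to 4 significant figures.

Hydraulic diameter D_h = 4A/P = D_o - D_i = 0.1056 - 0.06467 = 0.04093 m.
Re = ρVD_h/μ = 994.4·0.5477·0.04093/0.000769 = 2.899e+04.
ε/D_h = 0.00013/0.04093 = 0.00318; Haaland gives 1/√f = -1.8 log₁₀[0.000395+0.000238] = 5.758, so f = 0.03017.
ΔP = f(L/D_h)(ρV²/2) = 0.03017·38.78/0.04093·149.1 = 4263 Pa.
ΔP = 4.263 kPa.

ΔP ≈ 4.263 kPa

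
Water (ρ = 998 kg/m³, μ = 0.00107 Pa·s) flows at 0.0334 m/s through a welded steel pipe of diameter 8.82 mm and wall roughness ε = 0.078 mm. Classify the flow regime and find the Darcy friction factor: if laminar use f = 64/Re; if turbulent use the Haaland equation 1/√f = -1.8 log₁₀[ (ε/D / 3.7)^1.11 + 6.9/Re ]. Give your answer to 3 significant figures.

f ≈ 0.233

Re = ρVD/μ = 998·0.0334·0.00882/0.00107 = 274.8.
Re < 2300 → laminar, so f = 64/Re = 0.2329 (roughness is irrelevant in laminar flow).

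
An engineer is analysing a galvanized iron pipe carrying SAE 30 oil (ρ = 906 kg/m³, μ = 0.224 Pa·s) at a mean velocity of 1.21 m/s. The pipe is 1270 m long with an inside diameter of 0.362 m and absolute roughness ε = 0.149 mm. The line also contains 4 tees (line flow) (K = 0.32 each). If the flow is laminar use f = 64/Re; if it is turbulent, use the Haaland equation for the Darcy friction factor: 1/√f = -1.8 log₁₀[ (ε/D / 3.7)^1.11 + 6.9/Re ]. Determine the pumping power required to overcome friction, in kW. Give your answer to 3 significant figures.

Reynolds number Re = ρVD/μ = 906 · 1.21 · 0.362 / 0.224 = 1772.
Re < 2300 → laminar flow, so f = 64/Re = 64/1772 = 0.03612 (the turbulent correlation is not needed).
Total minor-loss coefficient ΣK = 4·0.32 = 1.28.
ΔP = [f·L/D + ΣK]·(ρV²/2) = [0.03612·1270/0.362 + 1.28]·(906·1.21²/2) = [126.7 + 1.28]·663.2 = 8.491e+04 Pa.
Q = V·A = 1.21·0.1029 = 0.1245 m³/s.
Pumping power P = QΔP = 0.1245·8.491e+04 = 10570 W = 10.6 kW.

P ≈ 10.6 kW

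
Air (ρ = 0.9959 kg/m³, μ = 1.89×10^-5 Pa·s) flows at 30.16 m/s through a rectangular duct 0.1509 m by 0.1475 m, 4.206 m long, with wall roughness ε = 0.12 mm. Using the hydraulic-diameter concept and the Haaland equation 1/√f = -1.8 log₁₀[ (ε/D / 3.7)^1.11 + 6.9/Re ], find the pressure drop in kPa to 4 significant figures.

ΔP ≈ 0.2540 kPa

Hydraulic diameter D_h = 4A/P = 4·(0.1509·0.1475)/(2·(0.1509+0.1475)) = 0.08903/0.5968 = 0.1492 m.
Re = ρVD_h/μ = 0.9959·30.16·0.1492/1.89e-05 = 2.371e+05.
ε/D_h = 0.00012/0.1492 = 0.000804; Haaland gives 1/√f = -1.8 log₁₀[8.6e-05+2.91e-05] = 7.09, so f = 0.01989.
ΔP = f(L/D_h)(ρV²/2) = 0.01989·4.206/0.1492·452.9 = 254 Pa.
ΔP = 0.2540 kPa.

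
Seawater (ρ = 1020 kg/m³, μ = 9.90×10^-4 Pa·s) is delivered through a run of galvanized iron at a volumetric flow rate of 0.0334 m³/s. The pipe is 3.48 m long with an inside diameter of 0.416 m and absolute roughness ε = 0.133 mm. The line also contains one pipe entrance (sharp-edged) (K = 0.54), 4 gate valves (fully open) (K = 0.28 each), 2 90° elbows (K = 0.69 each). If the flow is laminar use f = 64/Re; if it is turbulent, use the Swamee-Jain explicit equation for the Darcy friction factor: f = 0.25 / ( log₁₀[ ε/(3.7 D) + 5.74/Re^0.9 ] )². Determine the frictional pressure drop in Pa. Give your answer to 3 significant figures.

Cross-sectional area A = πD²/4 = π(0.416)²/4 = 0.1359 m²; mean velocity V = Q/A = 0.0334/0.1359 = 0.2457 m/s.
Reynolds number Re = ρVD/μ = 1020 · 0.2457 · 0.416 / 0.00099 = 1.053e+05.
Re > 4000 → turbulent. Relative roughness ε/D = 0.000133/0.416 = 0.00032. Swamee-Jain: f = 0.25/(log₁₀[0.00032/3.7 + 5.74/1.053e+05^0.9])² = 0.25/(log₁₀[8.64e-05 + 0.000173])² = 0.25/(-3.586)² = 0.01945.
Total minor-loss coefficient ΣK = 1·0.54 + 4·0.28 + 2·0.69 = 3.04.
ΔP = [f·L/D + ΣK]·(ρV²/2) = [0.01945·3.48/0.416 + 3.04]·(1020·0.2457²/2) = [0.1627 + 3.04]·30.8 = 98.63 Pa.

ΔP ≈ 98.6 Pa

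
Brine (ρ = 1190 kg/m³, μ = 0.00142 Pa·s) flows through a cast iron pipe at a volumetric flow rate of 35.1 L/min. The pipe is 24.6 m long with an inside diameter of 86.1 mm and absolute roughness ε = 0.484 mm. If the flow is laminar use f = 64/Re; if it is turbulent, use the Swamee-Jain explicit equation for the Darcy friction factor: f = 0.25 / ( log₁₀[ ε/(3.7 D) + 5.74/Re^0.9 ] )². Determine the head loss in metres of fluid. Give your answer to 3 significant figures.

h_f ≈ 0.00606 m

Q = 35.1 L/min = 35.1/60000 = 0.000585 m³/s.
Cross-sectional area A = πD²/4 = π(0.0861)²/4 = 0.005822 m²; mean velocity V = Q/A = 0.000585/0.005822 = 0.1005 m/s.
Reynolds number Re = ρVD/μ = 1190 · 0.1005 · 0.0861 / 0.00142 = 7250.
Re > 4000 → turbulent. Relative roughness ε/D = 0.000484/0.0861 = 0.00562. Swamee-Jain: f = 0.25/(log₁₀[0.00562/3.7 + 5.74/7250^0.9])² = 0.25/(log₁₀[0.00152 + 0.00193])² = 0.25/(-2.463)² = 0.04122.
Darcy-Weisbach: ΔP = f(L/D)(ρV²/2) = 0.04122·(24.6/0.0861)·(1190·0.1005²/2) = 0.04122·285.7·6.007 = 70.74 Pa.
Head loss h_f = ΔP/(ρg) = 70.74/(1190·9.81) = 0.00606 m.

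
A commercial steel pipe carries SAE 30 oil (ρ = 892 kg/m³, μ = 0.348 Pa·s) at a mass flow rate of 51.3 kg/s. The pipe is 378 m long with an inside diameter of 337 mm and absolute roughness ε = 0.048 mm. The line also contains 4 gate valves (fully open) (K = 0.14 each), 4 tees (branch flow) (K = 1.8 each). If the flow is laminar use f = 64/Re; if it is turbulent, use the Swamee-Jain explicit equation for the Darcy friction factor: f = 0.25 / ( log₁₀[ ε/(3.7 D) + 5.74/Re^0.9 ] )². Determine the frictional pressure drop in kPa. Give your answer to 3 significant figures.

A = πD²/4 = π(0.337)²/4 = 0.0892 m²; mean velocity V = ṁ/(ρA) = 51.3/(892 · 0.0892) = 0.6448 m/s.
Reynolds number Re = ρVD/μ = 892 · 0.6448 · 0.337 / 0.348 = 557.
Re < 2300 → laminar flow, so f = 64/Re = 64/557 = 0.1149 (the turbulent correlation is not needed).
Total minor-loss coefficient ΣK = 4·0.14 + 4·1.8 = 7.76.
ΔP = [f·L/D + ΣK]·(ρV²/2) = [0.1149·378/0.337 + 7.76]·(892·0.6448²/2) = [128.9 + 7.76]·185.4 = 2.534e+04 Pa.
ΔP = 2.534e+04 Pa = 25.3 kPa.

ΔP ≈ 25.3 kPa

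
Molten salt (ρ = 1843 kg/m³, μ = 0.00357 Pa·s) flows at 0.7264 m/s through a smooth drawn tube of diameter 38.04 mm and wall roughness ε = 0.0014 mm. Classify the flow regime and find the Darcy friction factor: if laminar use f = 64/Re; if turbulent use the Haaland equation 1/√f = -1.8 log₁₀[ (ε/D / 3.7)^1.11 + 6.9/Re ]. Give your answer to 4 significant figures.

f ≈ 0.02812

Re = ρVD/μ = 1843·0.7264·0.03804/0.00357 = 1.427e+04.
Re > 4000 → turbulent. ε/D = 1.4e-06/0.03804 = 3.68e-05; Haaland: 1/√f = -1.8 log₁₀[2.8e-06 + 0.000484] = 5.963, so f = 0.02812.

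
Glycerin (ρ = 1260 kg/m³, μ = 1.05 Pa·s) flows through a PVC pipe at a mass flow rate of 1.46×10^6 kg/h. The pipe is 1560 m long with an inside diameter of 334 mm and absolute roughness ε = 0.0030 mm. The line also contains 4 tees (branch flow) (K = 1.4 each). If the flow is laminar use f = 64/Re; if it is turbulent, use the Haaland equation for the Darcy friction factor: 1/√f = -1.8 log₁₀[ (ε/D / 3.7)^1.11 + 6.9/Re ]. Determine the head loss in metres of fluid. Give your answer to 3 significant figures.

ṁ = 1.46×10^6 kg/h = 1.46×10^6/3600 = 405.6 kg/s.
A = πD²/4 = π(0.334)²/4 = 0.08762 m²; mean velocity V = ṁ/(ρA) = 405.6/(1260 · 0.08762) = 3.674 m/s.
Reynolds number Re = ρVD/μ = 1260 · 3.674 · 0.334 / 1.05 = 1472.
Re < 2300 → laminar flow, so f = 64/Re = 64/1472 = 0.04347 (the turbulent correlation is not needed).
Total minor-loss coefficient ΣK = 4·1.4 = 5.6.
ΔP = [f·L/D + ΣK]·(ρV²/2) = [0.04347·1560/0.334 + 5.6]·(1260·3.674²/2) = [203 + 5.6]·8502 = 1.774e+06 Pa.
Head loss h_f = ΔP/(ρg) = 1.774e+06/(1260·9.81) = 143 m.

h_f ≈ 143 m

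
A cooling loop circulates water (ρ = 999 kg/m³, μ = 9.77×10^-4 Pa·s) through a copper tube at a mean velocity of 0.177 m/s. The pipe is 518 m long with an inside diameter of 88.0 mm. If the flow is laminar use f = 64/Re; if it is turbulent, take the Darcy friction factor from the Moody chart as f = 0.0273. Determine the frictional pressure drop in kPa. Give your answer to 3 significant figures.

Reynolds number Re = ρVD/μ = 999 · 0.177 · 0.088 / 0.000977 = 1.593e+04.
Re > 4000 → turbulent; use the Moody-chart value f = 0.0273.
Darcy-Weisbach: ΔP = f(L/D)(ρV²/2) = 0.0273·(518/0.088)·(999·0.177²/2) = 0.0273·5886·15.65 = 2515 Pa.
ΔP = 2515 Pa = 2.51 kPa.

ΔP ≈ 2.51 kPa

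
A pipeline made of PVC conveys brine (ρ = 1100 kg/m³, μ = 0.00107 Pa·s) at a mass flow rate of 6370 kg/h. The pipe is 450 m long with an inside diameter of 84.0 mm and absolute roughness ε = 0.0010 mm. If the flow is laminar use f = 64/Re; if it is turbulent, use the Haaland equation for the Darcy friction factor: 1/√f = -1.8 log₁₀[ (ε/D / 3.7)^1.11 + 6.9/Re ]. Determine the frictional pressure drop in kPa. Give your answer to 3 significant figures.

ṁ = 6370 kg/h = 6370/3600 = 1.769 kg/s.
A = πD²/4 = π(0.084)²/4 = 0.005542 m²; mean velocity V = ṁ/(ρA) = 1.769/(1100 · 0.005542) = 0.2903 m/s.
Reynolds number Re = ρVD/μ = 1100 · 0.2903 · 0.084 / 0.00107 = 2.507e+04.
Re > 4000 → turbulent. Relative roughness ε/D = 1e-06/0.084 = 1.19e-05. Haaland: 1/√f = -1.8 log₁₀[(1.19e-05/3.7)^1.11 + 6.9/2.507e+04] = -1.8 log₁₀[8e-07 + 0.000275] = 6.406, so f = 0.02437.
Darcy-Weisbach: ΔP = f(L/D)(ρV²/2) = 0.02437·(450/0.084)·(1100·0.2903²/2) = 0.02437·5357·46.34 = 6049 Pa.
ΔP = 6049 Pa = 6.05 kPa.

ΔP ≈ 6.05 kPa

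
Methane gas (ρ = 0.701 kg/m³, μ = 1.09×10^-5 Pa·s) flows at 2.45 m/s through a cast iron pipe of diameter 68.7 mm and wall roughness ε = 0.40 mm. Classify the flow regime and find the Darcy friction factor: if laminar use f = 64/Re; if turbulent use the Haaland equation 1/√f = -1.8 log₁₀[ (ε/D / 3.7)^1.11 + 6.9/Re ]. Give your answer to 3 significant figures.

f ≈ 0.0380

Re = ρVD/μ = 0.701·2.45·0.0687/1.09e-05 = 1.082e+04.
Re > 4000 → turbulent. ε/D = 0.0004/0.0687 = 0.00582; Haaland: 1/√f = -1.8 log₁₀[0.000774 + 0.000637] = 5.131, so f = 0.03799.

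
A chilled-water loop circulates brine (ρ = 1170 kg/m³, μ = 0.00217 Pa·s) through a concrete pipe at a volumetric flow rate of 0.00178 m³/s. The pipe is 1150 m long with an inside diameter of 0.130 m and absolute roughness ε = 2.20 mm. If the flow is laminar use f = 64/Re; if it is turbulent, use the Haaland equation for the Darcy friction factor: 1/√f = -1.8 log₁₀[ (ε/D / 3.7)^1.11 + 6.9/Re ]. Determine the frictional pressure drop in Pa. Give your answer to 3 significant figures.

Cross-sectional area A = πD²/4 = π(0.13)²/4 = 0.01327 m²; mean velocity V = Q/A = 0.00178/0.01327 = 0.1341 m/s.
Reynolds number Re = ρVD/μ = 1170 · 0.1341 · 0.13 / 0.00217 = 9400.
Re > 4000 → turbulent. Relative roughness ε/D = 0.0022/0.13 = 0.0169. Haaland: 1/√f = -1.8 log₁₀[(0.0169/3.7)^1.11 + 6.9/9400] = -1.8 log₁₀[0.00253 + 0.000734] = 4.476, so f = 0.04992.
Darcy-Weisbach: ΔP = f(L/D)(ρV²/2) = 0.04992·(1150/0.13)·(1170·0.1341²/2) = 0.04992·8846·10.52 = 4646 Pa.

ΔP ≈ 4650 Pa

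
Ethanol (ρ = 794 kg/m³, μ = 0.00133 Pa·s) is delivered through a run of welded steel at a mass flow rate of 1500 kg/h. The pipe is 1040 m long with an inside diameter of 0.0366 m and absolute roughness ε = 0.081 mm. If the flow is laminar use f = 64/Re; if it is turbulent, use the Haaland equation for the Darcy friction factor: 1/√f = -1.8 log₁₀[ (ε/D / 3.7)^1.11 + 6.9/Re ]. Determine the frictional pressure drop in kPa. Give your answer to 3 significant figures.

ΔP ≈ 93.3 kPa

ṁ = 1500 kg/h = 1500/3600 = 0.4167 kg/s.
A = πD²/4 = π(0.0366)²/4 = 0.001052 m²; mean velocity V = ṁ/(ρA) = 0.4167/(794 · 0.001052) = 0.4988 m/s.
Reynolds number Re = ρVD/μ = 794 · 0.4988 · 0.0366 / 0.00133 = 1.09e+04.
Re > 4000 → turbulent. Relative roughness ε/D = 8.1e-05/0.0366 = 0.00221. Haaland: 1/√f = -1.8 log₁₀[(0.00221/3.7)^1.11 + 6.9/1.09e+04] = -1.8 log₁₀[0.000264 + 0.000633] = 5.485, so f = 0.03324.
Darcy-Weisbach: ΔP = f(L/D)(ρV²/2) = 0.03324·(1040/0.0366)·(794·0.4988²/2) = 0.03324·2.842e+04·98.77 = 9.33e+04 Pa.
ΔP = 9.33e+04 Pa = 93.3 kPa.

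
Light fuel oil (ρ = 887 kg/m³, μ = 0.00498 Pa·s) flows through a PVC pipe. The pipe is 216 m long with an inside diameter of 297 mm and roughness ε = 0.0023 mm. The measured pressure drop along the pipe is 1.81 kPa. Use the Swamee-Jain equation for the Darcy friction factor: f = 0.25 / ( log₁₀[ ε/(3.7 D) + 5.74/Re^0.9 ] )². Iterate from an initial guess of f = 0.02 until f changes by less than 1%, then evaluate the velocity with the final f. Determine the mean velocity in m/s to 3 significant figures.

Rearranging Darcy-Weisbach: V = √(2·ΔP·D/(f·L·ρ)). With ε/D = 2.3e-06/0.297 = 7.74e-06, iterate starting from f = 0.02:
  f = 0.02 → V = √(2·1810·0.297/(0.02·216·887)) = 0.5297 m/s; Re = ρVD/μ = 2.802e+04; f → 0.02378
  f = 0.02378 → V = 0.4858 m/s; Re = 2.57e+04; f → 0.02428
  f = 0.02428 → V = 0.4807 m/s; Re = 2.543e+04; f → 0.02435
Converged (Δf/f < 1%). With the final f = 0.02435: V = √(2·1810·0.297/(0.02435·216·887)) = 0.4801 m/s.

V ≈ 0.480 m/s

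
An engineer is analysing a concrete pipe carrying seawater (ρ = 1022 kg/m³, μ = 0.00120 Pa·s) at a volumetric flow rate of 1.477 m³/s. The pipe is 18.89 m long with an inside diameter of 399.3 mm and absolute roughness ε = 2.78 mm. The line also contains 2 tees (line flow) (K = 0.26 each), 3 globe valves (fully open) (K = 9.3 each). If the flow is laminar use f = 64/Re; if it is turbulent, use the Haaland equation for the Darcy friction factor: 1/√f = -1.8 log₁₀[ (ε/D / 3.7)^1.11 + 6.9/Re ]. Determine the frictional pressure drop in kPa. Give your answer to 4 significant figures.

ΔP ≈ 2134 kPa

Cross-sectional area A = πD²/4 = π(0.3993)²/4 = 0.1252 m²; mean velocity V = Q/A = 1.477/0.1252 = 11.79 m/s.
Reynolds number Re = ρVD/μ = 1022 · 11.79 · 0.3993 / 0.0012 = 4.011e+06.
Re > 4000 → turbulent. Relative roughness ε/D = 0.00278/0.3993 = 0.00696. Haaland: 1/√f = -1.8 log₁₀[(0.00696/3.7)^1.11 + 6.9/4.011e+06] = -1.8 log₁₀[0.000944 + 1.72e-06] = 5.444, so f = 0.03374.
Total minor-loss coefficient ΣK = 2·0.26 + 3·9.3 = 28.4.
ΔP = [f·L/D + ΣK]·(ρV²/2) = [0.03374·18.89/0.3993 + 28.4]·(1022·11.79²/2) = [1.596 + 28.4]·7.109e+04 = 2.134e+06 Pa.
ΔP = 2.134e+06 Pa = 2134 kPa.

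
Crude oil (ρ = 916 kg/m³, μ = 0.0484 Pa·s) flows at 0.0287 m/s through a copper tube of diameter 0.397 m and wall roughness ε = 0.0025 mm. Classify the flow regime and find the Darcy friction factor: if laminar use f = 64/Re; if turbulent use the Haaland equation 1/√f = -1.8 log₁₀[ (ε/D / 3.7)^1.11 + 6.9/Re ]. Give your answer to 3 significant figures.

Re = ρVD/μ = 916·0.0287·0.397/0.0484 = 215.6.
Re < 2300 → laminar, so f = 64/Re = 0.2968 (roughness is irrelevant in laminar flow).

f ≈ 0.297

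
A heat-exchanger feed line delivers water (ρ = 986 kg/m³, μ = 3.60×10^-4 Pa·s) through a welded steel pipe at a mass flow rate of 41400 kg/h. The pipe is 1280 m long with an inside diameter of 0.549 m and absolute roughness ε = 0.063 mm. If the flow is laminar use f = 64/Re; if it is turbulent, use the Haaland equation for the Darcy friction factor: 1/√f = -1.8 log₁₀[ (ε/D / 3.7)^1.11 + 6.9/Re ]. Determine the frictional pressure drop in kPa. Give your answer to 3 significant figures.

ṁ = 41400 kg/h = 41400/3600 = 11.5 kg/s.
A = πD²/4 = π(0.549)²/4 = 0.2367 m²; mean velocity V = ṁ/(ρA) = 11.5/(986 · 0.2367) = 0.04927 m/s.
Reynolds number Re = ρVD/μ = 986 · 0.04927 · 0.549 / 0.00036 = 7.409e+04.
Re > 4000 → turbulent. Relative roughness ε/D = 6.3e-05/0.549 = 0.000115. Haaland: 1/√f = -1.8 log₁₀[(0.000115/3.7)^1.11 + 6.9/7.409e+04] = -1.8 log₁₀[9.9e-06 + 9.31e-05] = 7.177, so f = 0.01942.
Darcy-Weisbach: ΔP = f(L/D)(ρV²/2) = 0.01942·(1280/0.549)·(986·0.04927²/2) = 0.01942·2332·1.197 = 54.18 Pa.
ΔP = 54.18 Pa = 0.0542 kPa.

ΔP ≈ 0.0542 kPa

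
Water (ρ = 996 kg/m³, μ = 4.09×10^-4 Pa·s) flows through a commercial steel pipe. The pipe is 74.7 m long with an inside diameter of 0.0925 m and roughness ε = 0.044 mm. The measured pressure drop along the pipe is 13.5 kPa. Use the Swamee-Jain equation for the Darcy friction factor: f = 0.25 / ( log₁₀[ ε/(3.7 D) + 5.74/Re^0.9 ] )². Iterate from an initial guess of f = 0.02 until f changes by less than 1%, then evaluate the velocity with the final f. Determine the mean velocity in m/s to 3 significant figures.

Rearranging Darcy-Weisbach: V = √(2·ΔP·D/(f·L·ρ)). With ε/D = 4.4e-05/0.0925 = 0.000476, iterate starting from f = 0.02:
  f = 0.02 → V = √(2·1.35e+04·0.0925/(0.02·74.7·996)) = 1.296 m/s; Re = ρVD/μ = 2.918e+05; f → 0.01822
  f = 0.01822 → V = 1.357 m/s; Re = 3.057e+05; f → 0.01816
Converged (Δf/f < 1%). With the final f = 0.01816: V = √(2·1.35e+04·0.0925/(0.01816·74.7·996)) = 1.359 m/s.

V ≈ 1.36 m/s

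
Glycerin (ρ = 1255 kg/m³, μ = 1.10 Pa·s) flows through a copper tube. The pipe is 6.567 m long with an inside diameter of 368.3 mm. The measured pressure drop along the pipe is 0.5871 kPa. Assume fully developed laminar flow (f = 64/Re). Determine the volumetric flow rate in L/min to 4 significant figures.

Q ≈ 2202 L/min

For laminar flow, f = 64/Re with Re = ρVD/μ, so Darcy-Weisbach reduces to ΔP = 32μLV/D². Solving for V: V = ΔP·D²/(32μL) = 587.1·(0.3683)²/(32·1.1·6.567) = 0.3445 m/s.
Check: Re = ρVD/μ = 1255·0.3445·0.3683/1.1 = 144.8 < 2300, so the laminar assumption holds.
Q = V·A = 0.3445·(π/4·0.3683²) = 0.0367 m³/s = 2202 L/min.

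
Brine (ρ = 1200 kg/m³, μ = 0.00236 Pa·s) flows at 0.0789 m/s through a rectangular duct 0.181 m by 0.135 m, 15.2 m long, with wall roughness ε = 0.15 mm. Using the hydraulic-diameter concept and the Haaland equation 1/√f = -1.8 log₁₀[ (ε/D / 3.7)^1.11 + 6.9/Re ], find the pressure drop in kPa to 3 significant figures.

ΔP ≈ 0.0133 kPa

Hydraulic diameter D_h = 4A/P = 4·(0.181·0.135)/(2·(0.181+0.135)) = 0.09774/0.632 = 0.1547 m.
Re = ρVD_h/μ = 1200·0.0789·0.1547/0.00236 = 6204.
ε/D_h = 0.00015/0.1547 = 0.00097; Haaland gives 1/√f = -1.8 log₁₀[0.000106+0.00111] = 5.246, so f = 0.03634.
ΔP = f(L/D_h)(ρV²/2) = 0.03634·15.2/0.1547·3.735 = 13.34 Pa.
ΔP = 0.0133 kPa.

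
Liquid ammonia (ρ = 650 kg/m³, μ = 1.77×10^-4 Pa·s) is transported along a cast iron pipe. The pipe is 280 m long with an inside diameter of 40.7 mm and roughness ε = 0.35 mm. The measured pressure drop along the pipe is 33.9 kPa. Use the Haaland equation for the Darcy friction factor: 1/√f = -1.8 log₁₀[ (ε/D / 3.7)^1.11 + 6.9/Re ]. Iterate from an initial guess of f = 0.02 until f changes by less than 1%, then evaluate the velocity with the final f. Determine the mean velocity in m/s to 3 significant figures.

V ≈ 0.642 m/s

Rearranging Darcy-Weisbach: V = √(2·ΔP·D/(f·L·ρ)). With ε/D = 0.00035/0.0407 = 0.0086, iterate starting from f = 0.02:
  f = 0.02 → V = √(2·3.39e+04·0.0407/(0.02·280·650)) = 0.8707 m/s; Re = ρVD/μ = 1.301e+05; f → 0.03658
  f = 0.03658 → V = 0.6438 m/s; Re = 9.622e+04; f → 0.03675
Converged (Δf/f < 1%). With the final f = 0.03675: V = √(2·3.39e+04·0.0407/(0.03675·280·650)) = 0.6423 m/s.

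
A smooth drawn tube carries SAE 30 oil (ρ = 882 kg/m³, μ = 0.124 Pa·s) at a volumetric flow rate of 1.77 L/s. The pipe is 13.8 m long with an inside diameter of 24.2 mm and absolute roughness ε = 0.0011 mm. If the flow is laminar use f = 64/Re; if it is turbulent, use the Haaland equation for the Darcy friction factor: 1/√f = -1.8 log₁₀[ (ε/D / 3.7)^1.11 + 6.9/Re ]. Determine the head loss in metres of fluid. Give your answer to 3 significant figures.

Q = 1.77 L/s = 1.77/1000 = 0.00177 m³/s.
Cross-sectional area A = πD²/4 = π(0.0242)²/4 = 0.00046 m²; mean velocity V = Q/A = 0.00177/0.00046 = 3.848 m/s.
Reynolds number Re = ρVD/μ = 882 · 3.848 · 0.0242 / 0.124 = 662.4.
Re < 2300 → laminar flow, so f = 64/Re = 64/662.4 = 0.09662 (the turbulent correlation is not needed).
Darcy-Weisbach: ΔP = f(L/D)(ρV²/2) = 0.09662·(13.8/0.0242)·(882·3.848²/2) = 0.09662·570.2·6530 = 3.598e+05 Pa.
Head loss h_f = ΔP/(ρg) = 3.598e+05/(882·9.81) = 41.6 m.

h_f ≈ 41.6 m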